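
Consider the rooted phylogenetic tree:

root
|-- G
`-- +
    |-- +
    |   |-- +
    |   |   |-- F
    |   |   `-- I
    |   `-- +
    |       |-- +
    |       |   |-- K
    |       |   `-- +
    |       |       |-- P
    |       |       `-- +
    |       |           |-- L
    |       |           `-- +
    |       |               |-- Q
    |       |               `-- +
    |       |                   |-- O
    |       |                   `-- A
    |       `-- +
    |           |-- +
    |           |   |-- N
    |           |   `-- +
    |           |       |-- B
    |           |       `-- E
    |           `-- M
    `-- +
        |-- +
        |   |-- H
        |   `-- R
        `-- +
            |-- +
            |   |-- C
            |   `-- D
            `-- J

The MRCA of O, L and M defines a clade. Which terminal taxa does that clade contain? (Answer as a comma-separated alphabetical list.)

A, B, E, K, L, M, N, O, P, Q

Tracing O: it sits inside (O,A).
Tracing L: it sits inside (L,(Q,(O,A))).
Tracing M: it sits inside ((N,(B,E)),M).
The smallest clade enclosing all 3 is ((K,(P,(L,(Q,(O,A))))),((N,(B,E)),M)); the answer is its 10 terminal taxa in alphabetical order.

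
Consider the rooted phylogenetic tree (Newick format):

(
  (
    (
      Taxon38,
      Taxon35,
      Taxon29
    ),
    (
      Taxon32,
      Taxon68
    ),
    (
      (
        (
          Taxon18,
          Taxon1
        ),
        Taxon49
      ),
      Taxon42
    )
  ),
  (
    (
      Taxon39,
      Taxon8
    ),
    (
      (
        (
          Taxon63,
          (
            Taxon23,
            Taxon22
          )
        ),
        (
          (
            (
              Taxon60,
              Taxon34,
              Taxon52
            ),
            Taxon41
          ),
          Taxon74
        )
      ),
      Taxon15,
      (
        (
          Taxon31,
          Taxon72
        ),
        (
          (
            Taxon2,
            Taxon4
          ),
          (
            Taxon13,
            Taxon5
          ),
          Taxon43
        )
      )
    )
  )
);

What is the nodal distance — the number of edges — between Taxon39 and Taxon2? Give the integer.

7

The MRCA of Taxon39 and Taxon2 is the node subtending ((Taxon39,Taxon8),(((Taxon63,(Taxon23,Taxon22)),(((Taxon60,Taxon34,Taxon52),Taxon41),Taxon74)),Taxon15,((Taxon31,Taxon72),((Taxon2,Taxon4),(Taxon13,Taxon5),Taxon43)))).
From Taxon39 up to that node: 2 branches. From Taxon2 up to the same node: 5 branches. Total: 2 + 5 = 7.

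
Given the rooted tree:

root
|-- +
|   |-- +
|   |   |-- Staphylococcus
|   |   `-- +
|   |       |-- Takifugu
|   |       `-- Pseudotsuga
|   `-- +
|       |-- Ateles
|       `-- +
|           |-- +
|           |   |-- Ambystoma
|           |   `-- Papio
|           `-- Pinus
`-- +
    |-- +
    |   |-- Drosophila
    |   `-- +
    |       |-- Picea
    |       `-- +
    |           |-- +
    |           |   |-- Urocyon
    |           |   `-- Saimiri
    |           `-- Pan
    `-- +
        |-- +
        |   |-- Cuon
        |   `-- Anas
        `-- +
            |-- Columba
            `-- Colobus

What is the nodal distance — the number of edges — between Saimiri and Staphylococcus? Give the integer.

9

The MRCA of Saimiri and Staphylococcus is the root of the tree.
From Saimiri up to that node: 6 branches. From Staphylococcus up to the same node: 3 branches. Total: 6 + 3 = 9.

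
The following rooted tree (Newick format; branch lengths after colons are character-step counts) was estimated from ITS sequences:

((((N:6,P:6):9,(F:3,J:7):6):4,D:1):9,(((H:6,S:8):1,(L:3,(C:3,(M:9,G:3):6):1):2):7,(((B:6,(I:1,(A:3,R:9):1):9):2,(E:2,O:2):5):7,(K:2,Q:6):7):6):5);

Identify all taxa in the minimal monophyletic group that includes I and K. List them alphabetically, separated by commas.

A, B, E, I, K, O, Q, R

Tracing I: it sits inside (I,(A,R)).
Tracing K: it sits inside (K,Q).
The smallest clade enclosing both is (((B,(I,(A,R))),(E,O)),(K,Q)); the answer is its 8 terminal taxa in alphabetical order.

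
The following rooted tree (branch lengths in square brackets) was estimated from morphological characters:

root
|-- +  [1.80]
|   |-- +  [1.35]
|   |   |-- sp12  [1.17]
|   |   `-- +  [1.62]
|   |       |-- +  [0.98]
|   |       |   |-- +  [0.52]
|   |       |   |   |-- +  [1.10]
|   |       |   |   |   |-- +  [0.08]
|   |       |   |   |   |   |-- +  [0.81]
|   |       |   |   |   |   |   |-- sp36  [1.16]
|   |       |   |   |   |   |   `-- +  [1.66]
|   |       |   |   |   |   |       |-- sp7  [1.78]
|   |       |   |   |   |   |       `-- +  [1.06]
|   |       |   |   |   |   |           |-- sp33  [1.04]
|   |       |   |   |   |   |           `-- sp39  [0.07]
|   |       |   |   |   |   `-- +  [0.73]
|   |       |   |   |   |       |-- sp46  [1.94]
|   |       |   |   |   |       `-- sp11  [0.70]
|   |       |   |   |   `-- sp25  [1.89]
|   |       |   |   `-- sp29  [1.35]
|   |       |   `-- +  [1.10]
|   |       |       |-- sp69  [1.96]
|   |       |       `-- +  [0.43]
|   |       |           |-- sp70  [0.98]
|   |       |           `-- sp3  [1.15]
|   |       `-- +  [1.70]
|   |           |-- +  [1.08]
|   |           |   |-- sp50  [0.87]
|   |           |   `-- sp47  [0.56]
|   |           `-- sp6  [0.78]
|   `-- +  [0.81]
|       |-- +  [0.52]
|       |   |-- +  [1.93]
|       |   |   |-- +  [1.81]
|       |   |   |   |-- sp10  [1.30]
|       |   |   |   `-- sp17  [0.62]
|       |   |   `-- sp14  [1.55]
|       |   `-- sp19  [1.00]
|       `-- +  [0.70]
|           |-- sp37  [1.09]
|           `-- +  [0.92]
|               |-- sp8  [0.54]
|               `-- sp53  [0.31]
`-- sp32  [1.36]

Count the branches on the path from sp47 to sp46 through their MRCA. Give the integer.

9

The MRCA of sp47 and sp46 is the node subtending ((((((sp36,(sp7,(sp33,sp39))),(sp46,sp11)),sp25),sp29),(sp69,(sp70,sp3))),((sp50,sp47),sp6)).
From sp47 up to that node: 3 branches. From sp46 up to the same node: 6 branches. Total: 3 + 6 = 9.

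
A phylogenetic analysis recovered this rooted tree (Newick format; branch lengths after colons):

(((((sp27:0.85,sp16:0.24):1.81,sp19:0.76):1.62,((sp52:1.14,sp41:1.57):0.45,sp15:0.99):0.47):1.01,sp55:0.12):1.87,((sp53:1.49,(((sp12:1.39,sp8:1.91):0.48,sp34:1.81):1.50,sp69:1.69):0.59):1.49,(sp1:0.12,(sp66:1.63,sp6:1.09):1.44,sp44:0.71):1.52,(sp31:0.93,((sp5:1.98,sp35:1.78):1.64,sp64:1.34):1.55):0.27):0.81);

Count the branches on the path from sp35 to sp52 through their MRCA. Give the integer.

10

The MRCA of sp35 and sp52 is the root of the tree.
From sp35 up to that node: 5 branches. From sp52 up to the same node: 5 branches. Total: 5 + 5 = 10.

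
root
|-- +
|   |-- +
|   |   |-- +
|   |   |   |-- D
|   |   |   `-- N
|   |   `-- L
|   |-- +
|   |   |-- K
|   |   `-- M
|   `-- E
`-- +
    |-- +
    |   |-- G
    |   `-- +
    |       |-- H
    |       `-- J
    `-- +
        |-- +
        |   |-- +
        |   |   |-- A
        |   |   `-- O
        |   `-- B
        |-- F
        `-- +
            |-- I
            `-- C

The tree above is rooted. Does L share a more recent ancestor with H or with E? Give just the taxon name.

The MRCA of L and E subtends (((D,N),L),(K,M),E) (6 taxa).
The MRCA of L and H is the root, subtending the entire tree (15 taxa).
The first is nested inside the second, so L shares a more recent common ancestor with E.

E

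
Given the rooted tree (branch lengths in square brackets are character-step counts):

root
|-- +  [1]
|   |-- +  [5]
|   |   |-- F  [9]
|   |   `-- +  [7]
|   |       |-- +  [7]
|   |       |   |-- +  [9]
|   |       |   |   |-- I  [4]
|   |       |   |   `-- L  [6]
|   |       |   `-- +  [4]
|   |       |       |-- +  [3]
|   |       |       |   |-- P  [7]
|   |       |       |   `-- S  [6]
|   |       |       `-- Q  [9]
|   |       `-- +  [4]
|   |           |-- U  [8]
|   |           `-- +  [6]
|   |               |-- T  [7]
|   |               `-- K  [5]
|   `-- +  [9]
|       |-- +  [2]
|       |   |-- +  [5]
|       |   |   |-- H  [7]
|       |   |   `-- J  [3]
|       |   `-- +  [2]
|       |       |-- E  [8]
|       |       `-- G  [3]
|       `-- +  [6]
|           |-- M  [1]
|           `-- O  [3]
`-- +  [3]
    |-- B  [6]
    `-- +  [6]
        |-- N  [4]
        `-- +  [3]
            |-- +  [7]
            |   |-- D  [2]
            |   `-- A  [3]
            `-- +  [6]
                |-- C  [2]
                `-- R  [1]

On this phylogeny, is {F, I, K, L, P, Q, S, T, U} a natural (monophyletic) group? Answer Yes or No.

Yes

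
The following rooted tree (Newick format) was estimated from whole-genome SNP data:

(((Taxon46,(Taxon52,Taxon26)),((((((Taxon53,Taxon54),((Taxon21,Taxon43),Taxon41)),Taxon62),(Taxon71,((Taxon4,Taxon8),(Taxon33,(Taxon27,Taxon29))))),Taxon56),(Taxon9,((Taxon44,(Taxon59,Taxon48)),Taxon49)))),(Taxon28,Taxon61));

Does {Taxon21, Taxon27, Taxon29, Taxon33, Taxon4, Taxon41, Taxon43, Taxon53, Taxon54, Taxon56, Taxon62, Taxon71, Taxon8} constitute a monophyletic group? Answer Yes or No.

The most recent common ancestor of these taxa subtends (((((Taxon53,Taxon54),((Taxon21,Taxon43),Taxon41)),Taxon62),(Taxon71,((Taxon4,Taxon8),(Taxon33,(Taxon27,Taxon29))))),Taxon56).
That clade has exactly 13 tips — every listed taxon and nothing else — so the group is monophyletic.

Yes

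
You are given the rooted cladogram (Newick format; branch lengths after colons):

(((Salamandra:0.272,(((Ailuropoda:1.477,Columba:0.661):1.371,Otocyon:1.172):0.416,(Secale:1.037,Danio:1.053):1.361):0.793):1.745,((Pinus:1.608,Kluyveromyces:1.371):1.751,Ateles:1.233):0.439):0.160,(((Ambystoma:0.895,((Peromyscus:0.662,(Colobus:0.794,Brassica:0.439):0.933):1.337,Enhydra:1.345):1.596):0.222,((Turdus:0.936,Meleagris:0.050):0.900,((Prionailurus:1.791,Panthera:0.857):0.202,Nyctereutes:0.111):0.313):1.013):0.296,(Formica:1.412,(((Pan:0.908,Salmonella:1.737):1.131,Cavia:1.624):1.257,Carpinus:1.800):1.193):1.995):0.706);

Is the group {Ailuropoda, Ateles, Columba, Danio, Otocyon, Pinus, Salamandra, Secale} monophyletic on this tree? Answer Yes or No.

No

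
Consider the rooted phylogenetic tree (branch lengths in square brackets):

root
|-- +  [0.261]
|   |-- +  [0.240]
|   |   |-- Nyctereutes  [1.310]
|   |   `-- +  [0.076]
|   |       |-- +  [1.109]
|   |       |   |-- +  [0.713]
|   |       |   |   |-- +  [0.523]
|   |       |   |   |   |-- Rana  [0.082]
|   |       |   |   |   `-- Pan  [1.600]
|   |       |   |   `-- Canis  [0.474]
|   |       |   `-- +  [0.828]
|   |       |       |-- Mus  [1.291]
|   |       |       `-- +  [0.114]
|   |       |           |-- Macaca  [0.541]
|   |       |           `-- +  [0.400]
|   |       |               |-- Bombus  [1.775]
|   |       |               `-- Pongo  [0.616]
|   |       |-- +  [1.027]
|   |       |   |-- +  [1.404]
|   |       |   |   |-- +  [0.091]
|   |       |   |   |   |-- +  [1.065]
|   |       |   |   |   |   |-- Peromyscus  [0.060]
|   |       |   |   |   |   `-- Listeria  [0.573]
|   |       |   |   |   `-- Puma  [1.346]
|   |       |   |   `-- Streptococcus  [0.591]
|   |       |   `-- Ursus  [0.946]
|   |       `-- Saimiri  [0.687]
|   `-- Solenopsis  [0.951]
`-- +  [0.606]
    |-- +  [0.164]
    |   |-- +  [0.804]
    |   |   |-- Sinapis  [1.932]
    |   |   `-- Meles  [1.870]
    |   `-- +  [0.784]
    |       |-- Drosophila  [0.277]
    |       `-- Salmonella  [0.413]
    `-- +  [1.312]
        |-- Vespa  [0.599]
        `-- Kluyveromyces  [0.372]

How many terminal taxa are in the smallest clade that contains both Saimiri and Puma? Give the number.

13

The MRCA of Saimiri and Puma is the node subtending ((((Rana,Pan),Canis),(Mus,(Macaca,(Bombus,Pongo)))),((((Peromyscus,Listeria),Puma),Streptococcus),Ursus),Saimiri).
That clade contains 13 terminal taxa: Bombus, Canis, Listeria, Macaca, Mus, Pan, Peromyscus, Pongo, Puma, Rana, Saimiri, Streptococcus, Ursus.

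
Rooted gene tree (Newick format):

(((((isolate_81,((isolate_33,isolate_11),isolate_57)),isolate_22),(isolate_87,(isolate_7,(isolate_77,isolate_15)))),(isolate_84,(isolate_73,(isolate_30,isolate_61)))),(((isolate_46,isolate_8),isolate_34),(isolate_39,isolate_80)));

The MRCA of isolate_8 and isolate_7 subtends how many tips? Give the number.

The MRCA of isolate_8 and isolate_7 is the root, so the clade is the entire tree.
That clade contains 18 terminal taxa: isolate_11, isolate_15, isolate_22, isolate_30, isolate_33, isolate_34, isolate_39, isolate_46, isolate_57, isolate_61, isolate_7, isolate_73, isolate_77, isolate_8, isolate_80, isolate_81, isolate_84, isolate_87.

18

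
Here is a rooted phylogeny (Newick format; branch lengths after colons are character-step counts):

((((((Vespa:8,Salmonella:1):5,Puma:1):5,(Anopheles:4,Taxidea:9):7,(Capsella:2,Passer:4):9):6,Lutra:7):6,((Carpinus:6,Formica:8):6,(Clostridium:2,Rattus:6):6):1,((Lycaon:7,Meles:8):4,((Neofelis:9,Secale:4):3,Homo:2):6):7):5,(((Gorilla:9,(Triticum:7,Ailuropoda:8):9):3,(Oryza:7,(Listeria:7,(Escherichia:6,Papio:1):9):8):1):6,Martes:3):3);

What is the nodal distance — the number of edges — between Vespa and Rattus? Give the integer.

8

The MRCA of Vespa and Rattus is the node subtending (((((Vespa,Salmonella),Puma),(Anopheles,Taxidea),(Capsella,Passer)),Lutra),((Carpinus,Formica),(Clostridium,Rattus)),((Lycaon,Meles),((Neofelis,Secale),Homo))).
From Vespa up to that node: 5 branches. From Rattus up to the same node: 3 branches. Total: 5 + 3 = 8.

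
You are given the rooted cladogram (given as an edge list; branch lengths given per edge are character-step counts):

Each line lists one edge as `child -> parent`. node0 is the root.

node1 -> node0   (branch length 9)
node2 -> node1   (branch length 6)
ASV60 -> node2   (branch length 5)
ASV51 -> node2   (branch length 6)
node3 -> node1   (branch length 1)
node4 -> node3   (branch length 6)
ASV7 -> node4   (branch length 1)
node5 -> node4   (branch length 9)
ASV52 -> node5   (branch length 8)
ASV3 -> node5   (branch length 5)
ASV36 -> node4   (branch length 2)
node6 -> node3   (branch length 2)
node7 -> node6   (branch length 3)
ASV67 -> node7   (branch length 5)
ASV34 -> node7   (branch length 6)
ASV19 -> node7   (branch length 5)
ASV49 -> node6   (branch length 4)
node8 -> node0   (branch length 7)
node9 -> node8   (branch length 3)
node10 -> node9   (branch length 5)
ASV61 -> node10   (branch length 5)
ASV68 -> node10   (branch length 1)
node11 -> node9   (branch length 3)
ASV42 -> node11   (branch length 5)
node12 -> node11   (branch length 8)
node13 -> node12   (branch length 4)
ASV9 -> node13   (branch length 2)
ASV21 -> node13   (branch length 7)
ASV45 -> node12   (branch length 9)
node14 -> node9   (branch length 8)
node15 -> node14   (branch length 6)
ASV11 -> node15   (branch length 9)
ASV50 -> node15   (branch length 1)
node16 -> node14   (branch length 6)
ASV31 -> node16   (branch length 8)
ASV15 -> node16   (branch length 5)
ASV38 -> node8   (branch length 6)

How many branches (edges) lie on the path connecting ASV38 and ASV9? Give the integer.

6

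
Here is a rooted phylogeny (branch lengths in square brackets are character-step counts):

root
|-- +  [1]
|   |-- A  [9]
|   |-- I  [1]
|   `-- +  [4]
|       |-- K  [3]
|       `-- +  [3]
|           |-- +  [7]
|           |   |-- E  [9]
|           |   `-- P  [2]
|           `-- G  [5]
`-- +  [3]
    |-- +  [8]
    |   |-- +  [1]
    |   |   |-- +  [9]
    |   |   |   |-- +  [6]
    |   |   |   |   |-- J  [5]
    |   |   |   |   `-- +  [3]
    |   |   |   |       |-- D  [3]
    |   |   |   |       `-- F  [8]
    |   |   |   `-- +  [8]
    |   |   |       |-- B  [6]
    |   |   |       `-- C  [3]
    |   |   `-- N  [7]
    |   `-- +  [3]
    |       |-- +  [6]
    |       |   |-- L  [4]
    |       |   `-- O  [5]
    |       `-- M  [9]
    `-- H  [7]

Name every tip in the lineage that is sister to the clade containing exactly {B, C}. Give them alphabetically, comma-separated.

The clade containing exactly {B, C} attaches to the tree at the node subtending ((J,(D,F)),(B,C)).
The other lineage descending from that same node — the sister group — is (J,(D,F)); its 3 tips in alphabetical order are the answer.

D, F, J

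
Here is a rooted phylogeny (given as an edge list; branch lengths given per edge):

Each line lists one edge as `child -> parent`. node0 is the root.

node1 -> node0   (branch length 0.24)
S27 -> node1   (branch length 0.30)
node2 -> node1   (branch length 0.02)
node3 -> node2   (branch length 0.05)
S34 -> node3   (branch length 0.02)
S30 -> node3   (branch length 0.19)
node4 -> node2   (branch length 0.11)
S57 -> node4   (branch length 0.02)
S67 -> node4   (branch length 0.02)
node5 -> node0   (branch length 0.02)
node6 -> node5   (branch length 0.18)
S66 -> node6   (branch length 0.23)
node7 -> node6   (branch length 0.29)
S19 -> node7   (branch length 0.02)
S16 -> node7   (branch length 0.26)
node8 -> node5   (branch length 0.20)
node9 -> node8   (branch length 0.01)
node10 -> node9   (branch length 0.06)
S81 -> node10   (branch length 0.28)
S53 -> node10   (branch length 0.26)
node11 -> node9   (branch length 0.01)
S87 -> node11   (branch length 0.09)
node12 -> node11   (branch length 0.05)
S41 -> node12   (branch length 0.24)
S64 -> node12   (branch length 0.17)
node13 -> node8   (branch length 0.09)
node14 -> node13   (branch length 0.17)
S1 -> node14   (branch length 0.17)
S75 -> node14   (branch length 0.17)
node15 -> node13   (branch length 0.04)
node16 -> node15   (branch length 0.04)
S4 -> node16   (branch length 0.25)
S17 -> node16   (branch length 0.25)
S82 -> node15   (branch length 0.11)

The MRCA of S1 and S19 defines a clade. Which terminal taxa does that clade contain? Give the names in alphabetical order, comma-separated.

Tracing S1: it sits inside (S1,S75).
Tracing S19: it sits inside (S19,S16).
The smallest clade enclosing both is ((S66,(S19,S16)),(((S81,S53),(S87,(S41,S64))),((S1,S75),((S4,S17),S82)))); the answer is its 13 terminal taxa in alphabetical order.

S1, S16, S17, S19, S4, S41, S53, S64, S66, S75, S81, S82, S87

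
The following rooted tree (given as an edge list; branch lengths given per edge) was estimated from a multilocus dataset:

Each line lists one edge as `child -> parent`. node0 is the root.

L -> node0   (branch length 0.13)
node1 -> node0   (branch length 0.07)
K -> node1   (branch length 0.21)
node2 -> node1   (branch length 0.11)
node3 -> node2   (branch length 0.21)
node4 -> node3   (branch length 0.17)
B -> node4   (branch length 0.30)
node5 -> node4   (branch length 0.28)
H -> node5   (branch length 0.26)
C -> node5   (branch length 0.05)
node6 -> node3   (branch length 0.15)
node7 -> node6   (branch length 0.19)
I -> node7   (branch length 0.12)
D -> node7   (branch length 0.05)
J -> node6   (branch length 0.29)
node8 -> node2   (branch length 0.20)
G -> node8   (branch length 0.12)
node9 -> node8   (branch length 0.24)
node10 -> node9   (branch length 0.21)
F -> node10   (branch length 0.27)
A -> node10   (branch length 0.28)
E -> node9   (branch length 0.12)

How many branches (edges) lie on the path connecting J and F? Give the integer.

7

The MRCA of J and F is the node subtending (((B,(H,C)),((I,D),J)),(G,((F,A),E))).
From J up to that node: 3 branches. From F up to the same node: 4 branches. Total: 3 + 4 = 7.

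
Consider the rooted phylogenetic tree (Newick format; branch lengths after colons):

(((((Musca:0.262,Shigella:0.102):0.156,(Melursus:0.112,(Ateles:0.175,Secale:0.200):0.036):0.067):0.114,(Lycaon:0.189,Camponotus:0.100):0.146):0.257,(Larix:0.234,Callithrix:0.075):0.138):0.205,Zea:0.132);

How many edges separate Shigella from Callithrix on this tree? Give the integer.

6

The MRCA of Shigella and Callithrix is the node subtending ((((Musca,Shigella),(Melursus,(Ateles,Secale))),(Lycaon,Camponotus)),(Larix,Callithrix)).
From Shigella up to that node: 4 branches. From Callithrix up to the same node: 2 branches. Total: 4 + 2 = 6.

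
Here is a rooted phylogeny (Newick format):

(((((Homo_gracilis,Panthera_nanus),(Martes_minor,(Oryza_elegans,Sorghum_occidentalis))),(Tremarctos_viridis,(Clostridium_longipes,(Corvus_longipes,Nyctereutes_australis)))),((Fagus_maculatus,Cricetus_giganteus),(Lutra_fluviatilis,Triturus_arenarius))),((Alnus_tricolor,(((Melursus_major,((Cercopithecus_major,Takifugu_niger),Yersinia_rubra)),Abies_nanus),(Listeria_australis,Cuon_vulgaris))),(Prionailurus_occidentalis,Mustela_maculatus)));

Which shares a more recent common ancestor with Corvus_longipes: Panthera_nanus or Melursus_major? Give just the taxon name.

The MRCA of Corvus_longipes and Panthera_nanus subtends (((Homo_gracilis,Panthera_nanus),(Martes_minor,(Oryza_elegans,Sorghum_occidentalis))),(Tremarctos_viridis,(Clostridium_longipes,(Corvus_longipes,Nyctereutes_australis)))) (9 taxa).
The MRCA of Corvus_longipes and Melursus_major is the root, subtending the entire tree (23 taxa).
The first is nested inside the second, so Corvus_longipes shares a more recent common ancestor with Panthera_nanus.

Panthera_nanus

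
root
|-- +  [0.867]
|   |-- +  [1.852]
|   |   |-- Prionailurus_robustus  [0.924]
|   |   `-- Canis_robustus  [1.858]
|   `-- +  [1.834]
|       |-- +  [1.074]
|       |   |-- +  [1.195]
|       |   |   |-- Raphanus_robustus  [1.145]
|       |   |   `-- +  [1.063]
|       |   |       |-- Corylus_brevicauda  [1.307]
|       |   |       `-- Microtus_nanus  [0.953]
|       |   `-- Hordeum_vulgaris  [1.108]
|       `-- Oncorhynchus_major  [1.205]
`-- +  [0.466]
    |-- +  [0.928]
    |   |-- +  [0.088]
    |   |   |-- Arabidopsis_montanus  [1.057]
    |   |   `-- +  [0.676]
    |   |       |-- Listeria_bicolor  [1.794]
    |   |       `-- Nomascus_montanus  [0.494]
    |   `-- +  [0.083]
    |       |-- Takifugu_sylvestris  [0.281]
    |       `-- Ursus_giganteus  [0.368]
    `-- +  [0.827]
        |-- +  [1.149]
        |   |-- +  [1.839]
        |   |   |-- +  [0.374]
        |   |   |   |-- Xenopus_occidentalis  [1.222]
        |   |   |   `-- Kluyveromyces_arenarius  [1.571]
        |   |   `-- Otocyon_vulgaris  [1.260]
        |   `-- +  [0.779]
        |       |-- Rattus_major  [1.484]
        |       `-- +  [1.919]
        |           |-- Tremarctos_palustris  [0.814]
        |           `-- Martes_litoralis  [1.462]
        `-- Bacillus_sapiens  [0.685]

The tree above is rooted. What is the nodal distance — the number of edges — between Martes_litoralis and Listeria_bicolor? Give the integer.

The MRCA of Martes_litoralis and Listeria_bicolor is the node subtending (((Arabidopsis_montanus,(Listeria_bicolor,Nomascus_montanus)),(Takifugu_sylvestris,Ursus_giganteus)),((((Xenopus_occidentalis,Kluyveromyces_arenarius),Otocyon_vulgaris),(Rattus_major,(Tremarctos_palustris,Martes_litoralis))),Bacillus_sapiens)).
From Martes_litoralis up to that node: 5 branches. From Listeria_bicolor up to the same node: 4 branches. Total: 5 + 4 = 9.

9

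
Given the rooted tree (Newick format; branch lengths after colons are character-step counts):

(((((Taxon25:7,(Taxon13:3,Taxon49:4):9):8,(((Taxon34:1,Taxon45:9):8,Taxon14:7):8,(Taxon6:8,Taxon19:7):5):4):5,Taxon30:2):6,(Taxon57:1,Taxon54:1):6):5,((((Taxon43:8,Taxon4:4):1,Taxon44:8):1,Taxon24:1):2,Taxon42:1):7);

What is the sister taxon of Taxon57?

Taxon57 attaches to the tree at the node subtending (Taxon57,Taxon54).
The other lineage descending from that same node — the sister group — is the single tip Taxon54.

Taxon54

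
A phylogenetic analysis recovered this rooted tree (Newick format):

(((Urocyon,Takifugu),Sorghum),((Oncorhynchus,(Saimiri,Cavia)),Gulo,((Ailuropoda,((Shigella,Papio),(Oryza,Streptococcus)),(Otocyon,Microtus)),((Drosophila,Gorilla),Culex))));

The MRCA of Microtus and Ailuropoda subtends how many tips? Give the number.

7

The MRCA of Microtus and Ailuropoda is the node subtending (Ailuropoda,((Shigella,Papio),(Oryza,Streptococcus)),(Otocyon,Microtus)).
That clade contains 7 terminal taxa: Ailuropoda, Microtus, Oryza, Otocyon, Papio, Shigella, Streptococcus.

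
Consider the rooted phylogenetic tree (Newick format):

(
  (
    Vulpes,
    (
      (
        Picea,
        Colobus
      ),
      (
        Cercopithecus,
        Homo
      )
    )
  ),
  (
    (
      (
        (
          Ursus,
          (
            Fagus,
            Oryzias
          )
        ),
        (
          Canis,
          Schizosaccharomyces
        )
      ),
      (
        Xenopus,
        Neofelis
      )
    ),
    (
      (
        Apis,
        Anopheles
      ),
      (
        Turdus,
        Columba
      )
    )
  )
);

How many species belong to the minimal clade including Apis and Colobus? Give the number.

The MRCA of Apis and Colobus is the root, so the clade is the entire tree.
That clade contains 16 terminal taxa: Anopheles, Apis, Canis, Cercopithecus, Colobus, Columba, Fagus, Homo, Neofelis, Oryzias, Picea, Schizosaccharomyces, Turdus, Ursus, Vulpes, Xenopus.

16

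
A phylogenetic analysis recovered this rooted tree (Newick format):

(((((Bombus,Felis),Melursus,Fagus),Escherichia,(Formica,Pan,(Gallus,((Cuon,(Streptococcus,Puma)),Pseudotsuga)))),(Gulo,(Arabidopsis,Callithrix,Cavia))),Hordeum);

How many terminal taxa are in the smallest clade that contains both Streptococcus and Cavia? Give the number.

16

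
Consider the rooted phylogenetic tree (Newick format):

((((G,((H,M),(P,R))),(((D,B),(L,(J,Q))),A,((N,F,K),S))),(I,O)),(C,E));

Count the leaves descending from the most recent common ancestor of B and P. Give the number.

The MRCA of B and P is the node subtending ((G,((H,M),(P,R))),(((D,B),(L,(J,Q))),A,((N,F,K),S))).
That clade contains 15 terminal taxa: A, B, D, F, G, H, J, K, L, M, N, P, Q, R, S.

15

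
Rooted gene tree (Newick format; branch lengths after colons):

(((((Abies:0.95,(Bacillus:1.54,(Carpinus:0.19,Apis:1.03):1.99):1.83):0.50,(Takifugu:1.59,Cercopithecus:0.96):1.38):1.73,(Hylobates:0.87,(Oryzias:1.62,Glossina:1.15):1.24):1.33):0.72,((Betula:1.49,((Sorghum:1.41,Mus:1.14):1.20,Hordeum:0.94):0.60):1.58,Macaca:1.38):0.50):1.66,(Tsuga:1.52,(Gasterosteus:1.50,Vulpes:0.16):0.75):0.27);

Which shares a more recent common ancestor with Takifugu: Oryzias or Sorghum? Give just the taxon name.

Oryzias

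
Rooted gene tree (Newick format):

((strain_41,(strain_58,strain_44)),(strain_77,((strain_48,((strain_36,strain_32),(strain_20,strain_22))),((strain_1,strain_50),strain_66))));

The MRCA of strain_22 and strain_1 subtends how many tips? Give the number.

The MRCA of strain_22 and strain_1 is the node subtending ((strain_48,((strain_36,strain_32),(strain_20,strain_22))),((strain_1,strain_50),strain_66)).
That clade contains 8 terminal taxa: strain_1, strain_20, strain_22, strain_32, strain_36, strain_48, strain_50, strain_66.

8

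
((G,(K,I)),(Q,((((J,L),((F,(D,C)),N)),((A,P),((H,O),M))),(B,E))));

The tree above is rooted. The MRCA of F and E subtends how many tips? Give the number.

The MRCA of F and E is the node subtending ((((J,L),((F,(D,C)),N)),((A,P),((H,O),M))),(B,E)).
That clade contains 13 terminal taxa: A, B, C, D, E, F, H, J, L, M, N, O, P.

13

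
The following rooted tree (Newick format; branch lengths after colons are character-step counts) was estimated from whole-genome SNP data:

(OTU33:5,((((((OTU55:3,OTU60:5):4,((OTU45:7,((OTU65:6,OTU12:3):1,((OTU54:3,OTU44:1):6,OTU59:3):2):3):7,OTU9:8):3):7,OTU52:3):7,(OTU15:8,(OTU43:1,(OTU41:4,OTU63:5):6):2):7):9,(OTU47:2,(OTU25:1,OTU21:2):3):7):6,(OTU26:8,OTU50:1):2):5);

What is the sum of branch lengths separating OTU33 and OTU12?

56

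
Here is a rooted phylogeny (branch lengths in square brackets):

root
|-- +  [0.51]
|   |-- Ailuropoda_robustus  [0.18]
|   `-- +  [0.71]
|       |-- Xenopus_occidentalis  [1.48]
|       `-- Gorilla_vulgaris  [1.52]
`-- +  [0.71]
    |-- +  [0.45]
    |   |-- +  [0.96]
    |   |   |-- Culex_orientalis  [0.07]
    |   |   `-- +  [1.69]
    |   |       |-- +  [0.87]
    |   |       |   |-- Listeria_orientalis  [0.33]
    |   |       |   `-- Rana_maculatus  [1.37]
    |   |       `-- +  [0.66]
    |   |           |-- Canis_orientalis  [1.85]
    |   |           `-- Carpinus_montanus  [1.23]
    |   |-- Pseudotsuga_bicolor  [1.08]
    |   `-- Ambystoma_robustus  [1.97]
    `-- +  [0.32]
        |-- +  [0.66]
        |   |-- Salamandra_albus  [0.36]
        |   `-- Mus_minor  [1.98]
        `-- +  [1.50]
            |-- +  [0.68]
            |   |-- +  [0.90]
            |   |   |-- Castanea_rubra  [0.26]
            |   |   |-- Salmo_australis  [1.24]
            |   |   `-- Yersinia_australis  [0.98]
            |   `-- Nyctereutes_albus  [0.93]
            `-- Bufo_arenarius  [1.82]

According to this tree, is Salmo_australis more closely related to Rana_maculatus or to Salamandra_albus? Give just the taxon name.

The MRCA of Salmo_australis and Salamandra_albus subtends ((Salamandra_albus,Mus_minor),(((Castanea_rubra,Salmo_australis,Yersinia_australis),Nyctereutes_albus),Bufo_arenarius)) (7 taxa).
The MRCA of Salmo_australis and Rana_maculatus subtends (((Culex_orientalis,((Listeria_orientalis,Rana_maculatus),(Canis_orientalis,Carpinus_montanus))),Pseudotsuga_bicolor,Ambystoma_robustus),((Salamandra_albus,Mus_minor),(((Castanea_rubra,Salmo_australis,Yersinia_australis),Nyctereutes_albus),Bufo_arenarius))) (14 taxa).
The first is nested inside the second, so Salmo_australis shares a more recent common ancestor with Salamandra_albus.

Salamandra_albus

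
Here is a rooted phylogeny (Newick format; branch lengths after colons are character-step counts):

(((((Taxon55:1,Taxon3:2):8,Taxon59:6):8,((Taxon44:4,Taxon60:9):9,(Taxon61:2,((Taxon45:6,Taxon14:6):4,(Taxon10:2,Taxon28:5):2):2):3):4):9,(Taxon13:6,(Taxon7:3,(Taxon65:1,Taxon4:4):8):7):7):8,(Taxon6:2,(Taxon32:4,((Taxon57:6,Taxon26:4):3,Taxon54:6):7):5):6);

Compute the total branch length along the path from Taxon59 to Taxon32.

The path runs Taxon59 → … → MRCA → … → Taxon32; the MRCA is the root of the tree.
Branch lengths along that path: 6 + 8 + 9 + 8 + 6 + 5 + 4 = 46.

46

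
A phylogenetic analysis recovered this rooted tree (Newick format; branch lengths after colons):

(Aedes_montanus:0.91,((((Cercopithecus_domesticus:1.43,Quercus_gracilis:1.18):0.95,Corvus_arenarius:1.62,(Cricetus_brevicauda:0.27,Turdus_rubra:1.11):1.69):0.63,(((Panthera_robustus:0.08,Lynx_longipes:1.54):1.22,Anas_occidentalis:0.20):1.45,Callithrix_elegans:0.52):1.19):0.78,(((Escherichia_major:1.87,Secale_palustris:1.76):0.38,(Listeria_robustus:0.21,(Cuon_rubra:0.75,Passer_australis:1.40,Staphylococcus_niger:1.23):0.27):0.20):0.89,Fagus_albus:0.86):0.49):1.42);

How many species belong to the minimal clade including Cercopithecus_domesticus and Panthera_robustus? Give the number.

9

The MRCA of Cercopithecus_domesticus and Panthera_robustus is the node subtending (((Cercopithecus_domesticus,Quercus_gracilis),Corvus_arenarius,(Cricetus_brevicauda,Turdus_rubra)),(((Panthera_robustus,Lynx_longipes),Anas_occidentalis),Callithrix_elegans)).
That clade contains 9 terminal taxa: Anas_occidentalis, Callithrix_elegans, Cercopithecus_domesticus, Corvus_arenarius, Cricetus_brevicauda, Lynx_longipes, Panthera_robustus, Quercus_gracilis, Turdus_rubra.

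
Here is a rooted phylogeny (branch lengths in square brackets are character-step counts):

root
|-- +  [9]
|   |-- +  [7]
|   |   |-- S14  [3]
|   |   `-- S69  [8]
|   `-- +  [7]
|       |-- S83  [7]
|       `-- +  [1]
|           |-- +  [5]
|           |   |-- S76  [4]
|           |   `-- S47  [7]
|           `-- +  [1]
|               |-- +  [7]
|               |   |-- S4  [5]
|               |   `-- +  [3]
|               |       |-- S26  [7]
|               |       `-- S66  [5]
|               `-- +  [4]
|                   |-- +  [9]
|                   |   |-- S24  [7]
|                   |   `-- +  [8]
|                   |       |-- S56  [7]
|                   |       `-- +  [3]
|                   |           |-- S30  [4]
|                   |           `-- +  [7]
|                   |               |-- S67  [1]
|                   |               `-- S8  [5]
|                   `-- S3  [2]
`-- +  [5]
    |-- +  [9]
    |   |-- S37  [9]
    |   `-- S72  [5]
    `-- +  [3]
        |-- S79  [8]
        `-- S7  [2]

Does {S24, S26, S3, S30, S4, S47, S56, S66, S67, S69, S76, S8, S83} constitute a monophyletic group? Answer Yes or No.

The MRCA of the listed taxa subtends ((S14,S69),(S83,((S76,S47),((S4,(S26,S66)),((S24,(S56,(S30,(S67,S8)))),S3))))).
That clade also contains S14, which is not in the proposed group, so the group is not monophyletic.

No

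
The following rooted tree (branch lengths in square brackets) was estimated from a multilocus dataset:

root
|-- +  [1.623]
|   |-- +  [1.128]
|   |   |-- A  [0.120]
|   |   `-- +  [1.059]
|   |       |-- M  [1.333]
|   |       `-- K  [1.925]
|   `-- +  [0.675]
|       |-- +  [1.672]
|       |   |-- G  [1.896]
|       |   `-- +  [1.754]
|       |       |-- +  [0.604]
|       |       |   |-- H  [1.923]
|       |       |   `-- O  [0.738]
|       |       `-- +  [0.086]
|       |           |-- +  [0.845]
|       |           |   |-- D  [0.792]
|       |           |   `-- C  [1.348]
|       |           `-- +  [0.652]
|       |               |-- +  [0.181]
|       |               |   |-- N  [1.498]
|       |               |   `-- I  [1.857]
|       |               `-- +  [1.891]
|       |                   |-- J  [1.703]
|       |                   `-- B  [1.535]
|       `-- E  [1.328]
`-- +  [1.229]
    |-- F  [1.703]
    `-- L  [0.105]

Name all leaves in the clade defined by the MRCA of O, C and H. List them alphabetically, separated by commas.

Tracing O: it sits inside (H,O).
Tracing C: it sits inside (D,C).
Tracing H: it sits inside (H,O).
The smallest clade enclosing all 3 is ((H,O),((D,C),((N,I),(J,B)))); the answer is its 8 terminal taxa in alphabetical order.

B, C, D, H, I, J, N, O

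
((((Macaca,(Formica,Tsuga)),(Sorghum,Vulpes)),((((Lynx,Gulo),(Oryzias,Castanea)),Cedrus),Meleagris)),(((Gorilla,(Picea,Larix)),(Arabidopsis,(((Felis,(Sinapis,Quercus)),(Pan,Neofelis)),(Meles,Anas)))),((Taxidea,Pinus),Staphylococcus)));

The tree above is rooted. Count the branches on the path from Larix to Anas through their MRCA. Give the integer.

7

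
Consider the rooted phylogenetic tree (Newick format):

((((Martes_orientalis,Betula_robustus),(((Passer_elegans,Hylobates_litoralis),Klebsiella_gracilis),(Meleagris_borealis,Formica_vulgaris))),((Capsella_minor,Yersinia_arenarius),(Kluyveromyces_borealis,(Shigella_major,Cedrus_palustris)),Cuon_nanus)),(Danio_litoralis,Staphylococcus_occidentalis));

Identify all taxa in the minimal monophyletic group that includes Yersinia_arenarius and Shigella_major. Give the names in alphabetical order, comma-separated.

Tracing Yersinia_arenarius: it sits inside (Capsella_minor,Yersinia_arenarius).
Tracing Shigella_major: it sits inside (Shigella_major,Cedrus_palustris).
The smallest clade enclosing both is ((Capsella_minor,Yersinia_arenarius),(Kluyveromyces_borealis,(Shigella_major,Cedrus_palustris)),Cuon_nanus); the answer is its 6 terminal taxa in alphabetical order.

Capsella_minor, Cedrus_palustris, Cuon_nanus, Kluyveromyces_borealis, Shigella_major, Yersinia_arenarius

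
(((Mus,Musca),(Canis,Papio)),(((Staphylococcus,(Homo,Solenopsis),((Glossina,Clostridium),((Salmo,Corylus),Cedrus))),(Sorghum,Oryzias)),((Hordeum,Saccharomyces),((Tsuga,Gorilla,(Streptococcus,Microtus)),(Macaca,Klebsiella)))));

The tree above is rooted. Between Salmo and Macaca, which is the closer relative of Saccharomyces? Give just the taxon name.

The MRCA of Saccharomyces and Macaca subtends ((Hordeum,Saccharomyces),((Tsuga,Gorilla,(Streptococcus,Microtus)),(Macaca,Klebsiella))) (8 taxa).
The MRCA of Saccharomyces and Salmo subtends (((Staphylococcus,(Homo,Solenopsis),((Glossina,Clostridium),((Salmo,Corylus),Cedrus))),(Sorghum,Oryzias)),((Hordeum,Saccharomyces),((Tsuga,Gorilla,(Streptococcus,Microtus)),(Macaca,Klebsiella)))) (18 taxa).
The first is nested inside the second, so Saccharomyces shares a more recent common ancestor with Macaca.

Macaca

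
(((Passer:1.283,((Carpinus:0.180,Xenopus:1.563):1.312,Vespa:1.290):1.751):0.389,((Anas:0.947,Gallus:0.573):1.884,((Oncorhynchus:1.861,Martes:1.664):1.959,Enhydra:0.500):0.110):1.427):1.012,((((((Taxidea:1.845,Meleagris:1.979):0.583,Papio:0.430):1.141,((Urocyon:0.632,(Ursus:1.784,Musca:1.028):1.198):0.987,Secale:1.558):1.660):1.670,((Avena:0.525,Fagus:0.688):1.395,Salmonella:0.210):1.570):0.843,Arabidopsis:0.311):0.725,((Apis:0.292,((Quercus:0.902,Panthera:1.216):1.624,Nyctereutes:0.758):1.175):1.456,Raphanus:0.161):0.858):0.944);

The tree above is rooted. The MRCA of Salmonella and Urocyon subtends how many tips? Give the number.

10

The MRCA of Salmonella and Urocyon is the node subtending ((((Taxidea,Meleagris),Papio),((Urocyon,(Ursus,Musca)),Secale)),((Avena,Fagus),Salmonella)).
That clade contains 10 terminal taxa: Avena, Fagus, Meleagris, Musca, Papio, Salmonella, Secale, Taxidea, Urocyon, Ursus.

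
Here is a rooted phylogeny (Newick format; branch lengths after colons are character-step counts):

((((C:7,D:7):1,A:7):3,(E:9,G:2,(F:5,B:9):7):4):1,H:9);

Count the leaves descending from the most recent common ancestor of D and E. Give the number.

7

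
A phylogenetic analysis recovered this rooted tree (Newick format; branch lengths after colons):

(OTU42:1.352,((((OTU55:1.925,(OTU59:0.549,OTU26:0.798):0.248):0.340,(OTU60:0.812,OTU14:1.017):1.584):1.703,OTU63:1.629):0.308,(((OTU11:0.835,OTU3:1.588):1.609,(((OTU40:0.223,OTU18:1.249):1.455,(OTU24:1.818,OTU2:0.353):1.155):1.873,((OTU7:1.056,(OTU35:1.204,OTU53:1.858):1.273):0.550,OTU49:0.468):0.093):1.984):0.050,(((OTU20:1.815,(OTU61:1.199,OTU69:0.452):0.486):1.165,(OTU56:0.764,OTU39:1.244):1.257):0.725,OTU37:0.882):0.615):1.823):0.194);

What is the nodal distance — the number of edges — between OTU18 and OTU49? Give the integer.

The MRCA of OTU18 and OTU49 is the node subtending (((OTU40,OTU18),(OTU24,OTU2)),((OTU7,(OTU35,OTU53)),OTU49)).
From OTU18 up to that node: 3 branches. From OTU49 up to the same node: 2 branches. Total: 3 + 2 = 5.

5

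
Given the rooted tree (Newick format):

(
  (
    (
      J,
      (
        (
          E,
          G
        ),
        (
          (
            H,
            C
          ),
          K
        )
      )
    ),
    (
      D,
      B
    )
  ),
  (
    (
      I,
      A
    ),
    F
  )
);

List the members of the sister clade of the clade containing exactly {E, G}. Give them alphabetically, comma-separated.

C, H, K

The clade containing exactly {E, G} attaches to the tree at the node subtending ((E,G),((H,C),K)).
The other lineage descending from that same node — the sister group — is ((H,C),K); its 3 tips in alphabetical order are the answer.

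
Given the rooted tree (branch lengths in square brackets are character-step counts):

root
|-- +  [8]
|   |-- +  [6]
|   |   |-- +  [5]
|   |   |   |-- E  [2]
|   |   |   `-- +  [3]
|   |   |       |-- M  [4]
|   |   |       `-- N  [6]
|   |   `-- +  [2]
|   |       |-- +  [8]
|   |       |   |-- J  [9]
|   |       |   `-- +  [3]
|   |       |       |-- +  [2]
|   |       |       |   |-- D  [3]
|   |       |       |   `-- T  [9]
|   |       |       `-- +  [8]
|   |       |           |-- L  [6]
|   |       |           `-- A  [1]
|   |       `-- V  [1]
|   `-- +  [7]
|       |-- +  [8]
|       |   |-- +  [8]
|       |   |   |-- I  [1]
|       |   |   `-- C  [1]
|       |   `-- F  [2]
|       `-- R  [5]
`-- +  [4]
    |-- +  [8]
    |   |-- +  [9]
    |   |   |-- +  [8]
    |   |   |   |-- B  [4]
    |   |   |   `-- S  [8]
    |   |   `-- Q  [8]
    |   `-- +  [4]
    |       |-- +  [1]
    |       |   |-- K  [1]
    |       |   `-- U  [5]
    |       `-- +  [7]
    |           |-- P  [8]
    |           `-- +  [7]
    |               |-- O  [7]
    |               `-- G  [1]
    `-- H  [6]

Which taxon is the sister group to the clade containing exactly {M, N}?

E

The clade containing exactly {M, N} attaches to the tree at the node subtending (E,(M,N)).
The other lineage descending from that same node — the sister group — is the single tip E.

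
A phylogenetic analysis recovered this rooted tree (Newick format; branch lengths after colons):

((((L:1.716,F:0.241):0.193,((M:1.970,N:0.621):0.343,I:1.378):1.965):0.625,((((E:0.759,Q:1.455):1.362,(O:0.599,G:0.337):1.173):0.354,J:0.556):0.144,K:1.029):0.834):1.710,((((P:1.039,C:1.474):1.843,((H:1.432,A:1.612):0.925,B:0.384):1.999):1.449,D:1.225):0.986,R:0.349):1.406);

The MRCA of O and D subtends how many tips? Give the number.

18

The MRCA of O and D is the root, so the clade is the entire tree.
That clade contains 18 terminal taxa: A, B, C, D, E, F, G, H, I, J, K, L, M, N, O, P, Q, R.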